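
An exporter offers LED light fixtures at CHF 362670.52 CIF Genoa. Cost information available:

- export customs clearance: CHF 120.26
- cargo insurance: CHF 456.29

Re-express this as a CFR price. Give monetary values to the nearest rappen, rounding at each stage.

CFR price: CHF 362214.23

Not relevant to the conversion: export clearance — on the seller under both CIF and CFR; already in the CIF price and stays in the CFR price.
From CIF to CFR, the seller no longer bears: insurance.
CFR price = 362670.52 − 456.29 = 362214.23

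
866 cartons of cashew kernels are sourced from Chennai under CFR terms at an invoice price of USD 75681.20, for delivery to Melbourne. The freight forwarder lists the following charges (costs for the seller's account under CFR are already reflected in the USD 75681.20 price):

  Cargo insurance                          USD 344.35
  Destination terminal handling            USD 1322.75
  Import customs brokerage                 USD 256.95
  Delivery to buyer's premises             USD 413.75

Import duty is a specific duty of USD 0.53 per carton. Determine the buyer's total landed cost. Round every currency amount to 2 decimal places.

Total landed cost: USD 78477.98

CFR: the seller pays costs through ocean freight to the destination port, but not insurance.
CIF value = CFR price + insurance = 75681.20 + 344.35 = 76025.55
Import duty = 866 × 0.53 = 458.98
Buyer bears: insurance 344.35 + destination terminal 1322.75 + brokerage 256.95 + delivery 413.75 + duty 458.98 = 2796.78
Landed cost = invoice 75681.20 + 2796.78 = 78477.98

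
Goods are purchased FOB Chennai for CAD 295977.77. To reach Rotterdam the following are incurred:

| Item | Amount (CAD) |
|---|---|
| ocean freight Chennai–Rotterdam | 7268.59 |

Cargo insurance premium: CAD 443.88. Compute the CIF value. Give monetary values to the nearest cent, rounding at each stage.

CIF value: CAD 303690.24

CIF = FOB price + freight + insurance
CIF = 295977.77 + 7268.59 + 443.88 = 303690.24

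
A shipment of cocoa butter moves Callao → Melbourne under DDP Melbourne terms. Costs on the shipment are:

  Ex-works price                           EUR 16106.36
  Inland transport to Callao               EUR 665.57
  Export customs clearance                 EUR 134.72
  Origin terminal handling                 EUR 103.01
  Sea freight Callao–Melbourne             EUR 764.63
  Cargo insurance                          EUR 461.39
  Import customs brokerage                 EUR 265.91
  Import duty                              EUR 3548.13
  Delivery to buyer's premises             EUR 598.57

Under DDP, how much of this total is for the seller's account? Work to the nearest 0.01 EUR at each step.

DDP: the seller bears all costs including import duty.
Seller's account: goods 16106.36 + inland to port 665.57 + export clearance 134.72 + origin terminal 103.01 + freight 764.63 + insurance 461.39 + brokerage 265.91 + duty 3548.13 + delivery 598.57 = 22648.29
Buyer's account: 0.00

Seller's account: EUR 22648.29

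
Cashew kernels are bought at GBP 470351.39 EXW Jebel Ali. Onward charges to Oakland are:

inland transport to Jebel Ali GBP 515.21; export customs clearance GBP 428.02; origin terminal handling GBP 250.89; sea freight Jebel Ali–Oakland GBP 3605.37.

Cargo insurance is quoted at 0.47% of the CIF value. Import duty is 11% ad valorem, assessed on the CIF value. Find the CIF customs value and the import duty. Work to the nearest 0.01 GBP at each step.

Let C be the CIF value. C = EXW price + pre-shipment costs + freight + 0.47% × C
C − 0.47% × C = 470351.39 + 515.21 + 428.02 + 250.89 + 3605.37
0.9953 × C = 475150.88
C = 475150.88 / 0.9953 = 477394.63
Insurance premium = 0.47% × 477394.63 = 2243.75
Import duty = 477394.63 × 11% = 52513.41

CIF value: GBP 477394.63; import duty: GBP 52513.41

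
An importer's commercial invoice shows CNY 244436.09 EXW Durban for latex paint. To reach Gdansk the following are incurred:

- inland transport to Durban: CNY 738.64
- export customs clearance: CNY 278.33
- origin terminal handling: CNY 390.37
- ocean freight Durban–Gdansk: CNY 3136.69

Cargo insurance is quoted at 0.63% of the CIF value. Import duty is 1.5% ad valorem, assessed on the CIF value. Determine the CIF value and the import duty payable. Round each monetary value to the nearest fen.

CIF value: CNY 250558.64; import duty: CNY 3758.38

Let C be the CIF value. C = EXW price + pre-shipment costs + freight + 0.63% × C
C − 0.63% × C = 244436.09 + 738.64 + 278.33 + 390.37 + 3136.69
0.9937 × C = 248980.12
C = 248980.12 / 0.9937 = 250558.64
Insurance premium = 0.63% × 250558.64 = 1578.52
Import duty = 250558.64 × 1.5% = 3758.38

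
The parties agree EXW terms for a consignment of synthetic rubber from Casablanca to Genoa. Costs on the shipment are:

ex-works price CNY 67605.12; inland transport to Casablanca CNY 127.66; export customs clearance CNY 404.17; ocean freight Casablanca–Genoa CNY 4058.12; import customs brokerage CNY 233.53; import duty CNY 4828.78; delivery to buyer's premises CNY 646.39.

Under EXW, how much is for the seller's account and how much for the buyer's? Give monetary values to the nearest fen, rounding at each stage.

EXW: the seller makes goods available at their premises; the buyer bears all onward costs.
Seller's account: goods 67605.12 = 67605.12
Buyer's account: inland to port 127.66 + export clearance 404.17 + freight 4058.12 + brokerage 233.53 + duty 4828.78 + delivery 646.39 = 10298.65

Seller: CNY 67605.12; buyer: CNY 10298.65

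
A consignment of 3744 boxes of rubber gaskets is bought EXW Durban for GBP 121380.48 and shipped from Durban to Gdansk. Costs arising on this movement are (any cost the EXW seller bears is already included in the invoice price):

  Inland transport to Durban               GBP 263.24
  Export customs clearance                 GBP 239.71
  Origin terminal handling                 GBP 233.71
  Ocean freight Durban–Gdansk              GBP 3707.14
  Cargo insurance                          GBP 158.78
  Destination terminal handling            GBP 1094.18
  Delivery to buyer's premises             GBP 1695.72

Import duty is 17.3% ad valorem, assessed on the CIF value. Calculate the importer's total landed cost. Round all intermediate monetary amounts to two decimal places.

EXW: the seller makes goods available at their premises; the buyer bears all onward costs.
CIF value = EXW price + inland to port + export clearance + origin terminal + freight + insurance = 121380.48 + 263.24 + 239.71 + 233.71 + 3707.14 + 158.78 = 125983.06
Import duty = 125983.06 × 17.3% = 21795.07
Buyer bears: inland to port 263.24 + export clearance 239.71 + origin terminal 233.71 + freight 3707.14 + insurance 158.78 + destination terminal 1094.18 + delivery 1695.72 + duty 21795.07 = 29187.55
Landed cost = invoice 121380.48 + 29187.55 = 150568.03

Total landed cost: GBP 150568.03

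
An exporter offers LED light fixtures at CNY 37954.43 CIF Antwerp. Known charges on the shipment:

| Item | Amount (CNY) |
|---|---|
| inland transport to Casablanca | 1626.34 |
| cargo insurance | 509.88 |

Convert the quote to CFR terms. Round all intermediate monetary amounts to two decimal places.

CFR price: CNY 37444.55

Not relevant to the conversion: inland to port — on the seller under both CIF and CFR; already in the CIF price and stays in the CFR price.
From CIF to CFR, the seller no longer bears: insurance.
CFR price = 37954.43 − 509.88 = 37444.55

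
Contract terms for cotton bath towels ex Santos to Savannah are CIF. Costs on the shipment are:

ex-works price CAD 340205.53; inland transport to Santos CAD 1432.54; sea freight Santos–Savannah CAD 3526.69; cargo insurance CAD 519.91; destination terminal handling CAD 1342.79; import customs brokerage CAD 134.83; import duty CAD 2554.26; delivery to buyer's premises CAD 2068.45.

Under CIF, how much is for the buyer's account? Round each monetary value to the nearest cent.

CIF: the seller pays costs through ocean freight and marine insurance to the destination port.
Seller's account: goods 340205.53 + inland to port 1432.54 + freight 3526.69 + insurance 519.91 = 345684.67
Buyer's account: destination terminal 1342.79 + brokerage 134.83 + duty 2554.26 + delivery 2068.45 = 6100.33

Buyer's account: CAD 6100.33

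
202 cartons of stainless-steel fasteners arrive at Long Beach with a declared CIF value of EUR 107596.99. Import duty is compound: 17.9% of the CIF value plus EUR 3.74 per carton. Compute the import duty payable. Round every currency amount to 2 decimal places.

Ad valorem component: 107596.99 × 17.9% = 19259.86
Specific component: 202 × 3.74 = 755.48
Import duty = 19259.86 + 755.48 = 20015.34

Import duty: EUR 20015.34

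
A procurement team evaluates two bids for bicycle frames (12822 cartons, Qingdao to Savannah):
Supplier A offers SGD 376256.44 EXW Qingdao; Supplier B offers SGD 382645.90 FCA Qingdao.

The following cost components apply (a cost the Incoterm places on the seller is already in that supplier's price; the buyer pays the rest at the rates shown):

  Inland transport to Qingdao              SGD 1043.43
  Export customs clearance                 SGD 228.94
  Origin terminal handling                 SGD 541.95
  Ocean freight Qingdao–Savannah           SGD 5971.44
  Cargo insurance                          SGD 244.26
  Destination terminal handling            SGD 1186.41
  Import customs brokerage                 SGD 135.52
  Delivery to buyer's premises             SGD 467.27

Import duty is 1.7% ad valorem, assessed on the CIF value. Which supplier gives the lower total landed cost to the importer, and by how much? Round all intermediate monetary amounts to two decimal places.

Supplier A is cheaper by SGD 5204.08

Supplier A (EXW):
CIF value = EXW price + inland to port + export clearance + origin terminal + freight + insurance = 376256.44 + 1043.43 + 228.94 + 541.95 + 5971.44 + 244.26 = 384286.46
Import duty = 384286.46 × 1.7% = 6532.87
Buyer bears (A): 1043.43 + 228.94 + 541.95 + 5971.44 + 244.26 + 1186.41 + 135.52 + 467.27 = 9819.22
Landed cost (A) = invoice 376256.44 + 9819.22 + duty 6532.87 = 392608.53
Supplier B (FCA):
CIF value = FCA price + origin terminal + freight + insurance = 382645.90 + 541.95 + 5971.44 + 244.26 = 389403.55
Import duty = 389403.55 × 1.7% = 6619.86
Buyer bears (B): 541.95 + 5971.44 + 244.26 + 1186.41 + 135.52 + 467.27 = 8546.85
Landed cost (B) = invoice 382645.90 + 8546.85 + duty 6619.86 = 397812.61
Difference = |392608.53 − 397812.61| = 5204.08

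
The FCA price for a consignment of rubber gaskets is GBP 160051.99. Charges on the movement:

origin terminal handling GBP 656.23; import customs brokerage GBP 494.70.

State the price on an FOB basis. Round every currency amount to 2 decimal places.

FOB price: GBP 160708.22

Not relevant to the conversion: brokerage — on the buyer under both terms; not part of either seller's price.
From FCA to FOB, the seller additionally bears: origin terminal.
FOB price = 160051.99 + 656.23 = 160708.22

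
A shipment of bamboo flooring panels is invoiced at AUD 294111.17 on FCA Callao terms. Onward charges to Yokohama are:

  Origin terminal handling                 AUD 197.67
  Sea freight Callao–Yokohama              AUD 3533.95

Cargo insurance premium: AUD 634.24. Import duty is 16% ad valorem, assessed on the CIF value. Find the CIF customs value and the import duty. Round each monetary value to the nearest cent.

CIF value: AUD 298477.03; import duty: AUD 47756.32

CIF = FCA price + pre-shipment costs + freight + insurance
CIF = 294111.17 + 197.67 + 3533.95 + 634.24 = 298477.03
Import duty = 298477.03 × 16% = 47756.32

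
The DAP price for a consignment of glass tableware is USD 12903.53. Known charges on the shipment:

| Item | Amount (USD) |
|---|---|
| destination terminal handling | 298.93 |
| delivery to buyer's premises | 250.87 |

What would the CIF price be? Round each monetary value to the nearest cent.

From DAP to CIF, the seller no longer bears: destination terminal, delivery.
CIF price = 12903.53 − 298.93 − 250.87 = 12353.73

CIF price: USD 12353.73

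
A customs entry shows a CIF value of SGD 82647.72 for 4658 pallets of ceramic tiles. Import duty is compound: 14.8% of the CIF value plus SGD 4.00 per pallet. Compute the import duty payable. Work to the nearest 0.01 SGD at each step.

Ad valorem component: 82647.72 × 14.8% = 12231.86
Specific component: 4658 × 4.00 = 18632.00
Import duty = 12231.86 + 18632.00 = 30863.86

Import duty: SGD 30863.86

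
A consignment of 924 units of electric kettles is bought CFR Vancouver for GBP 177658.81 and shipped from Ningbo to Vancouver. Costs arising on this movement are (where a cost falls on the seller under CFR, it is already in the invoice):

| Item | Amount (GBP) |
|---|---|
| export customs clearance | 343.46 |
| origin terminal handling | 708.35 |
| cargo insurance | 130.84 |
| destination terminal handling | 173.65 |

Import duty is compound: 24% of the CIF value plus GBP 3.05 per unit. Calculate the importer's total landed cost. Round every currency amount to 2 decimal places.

Total landed cost: GBP 223451.02

CFR: the seller pays costs through ocean freight to the destination port, but not insurance.
Already in the invoice (seller's account under CFR): export clearance, origin terminal — exclude.
CIF value = CFR price + insurance = 177658.81 + 130.84 = 177789.65
Ad valorem component: 177789.65 × 24% = 42669.52
Specific component: 924 × 3.05 = 2818.20
Import duty = 42669.52 + 2818.20 = 45487.72
Buyer bears: insurance 130.84 + destination terminal 173.65 + duty 45487.72 = 45792.21
Landed cost = invoice 177658.81 + 45792.21 = 223451.02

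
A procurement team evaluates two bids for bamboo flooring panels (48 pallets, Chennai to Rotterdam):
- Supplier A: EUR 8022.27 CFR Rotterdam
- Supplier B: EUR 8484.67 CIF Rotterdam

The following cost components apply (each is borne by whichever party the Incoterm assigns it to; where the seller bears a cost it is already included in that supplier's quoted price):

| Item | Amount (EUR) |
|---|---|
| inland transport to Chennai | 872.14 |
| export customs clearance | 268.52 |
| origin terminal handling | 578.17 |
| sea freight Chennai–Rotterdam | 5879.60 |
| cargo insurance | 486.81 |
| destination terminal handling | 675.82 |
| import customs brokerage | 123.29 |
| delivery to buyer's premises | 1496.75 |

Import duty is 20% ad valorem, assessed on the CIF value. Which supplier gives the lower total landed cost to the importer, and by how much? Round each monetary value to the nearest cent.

Supplier B is cheaper by EUR 29.30

Supplier A (CFR):
CIF value = CFR price + insurance = 8022.27 + 486.81 = 8509.08
Import duty = 8509.08 × 20% = 1701.82
Buyer bears (A): 486.81 + 675.82 + 123.29 + 1496.75 = 2782.67
Landed cost (A) = invoice 8022.27 + 2782.67 + duty 1701.82 = 12506.76
Supplier B (CIF):
The CIF price already equals the CIF value: 8484.67
Import duty = 8484.67 × 20% = 1696.93
Buyer bears (B): 675.82 + 123.29 + 1496.75 = 2295.86
Landed cost (B) = invoice 8484.67 + 2295.86 + duty 1696.93 = 12477.46
Difference = |12506.76 − 12477.46| = 29.30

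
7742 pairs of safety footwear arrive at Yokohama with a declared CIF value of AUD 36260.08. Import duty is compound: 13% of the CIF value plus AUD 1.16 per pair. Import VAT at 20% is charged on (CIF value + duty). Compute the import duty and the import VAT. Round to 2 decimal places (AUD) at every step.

Ad valorem component: 36260.08 × 13% = 4713.81
Specific component: 7742 × 1.16 = 8980.72
Import duty = 4713.81 + 8980.72 = 13694.53
VAT base = CIF + duty = 36260.08 + 13694.53 = 49954.61
Import VAT = 49954.61 × 20% = 9990.92

Import duty: AUD 13694.53; import VAT: AUD 9990.92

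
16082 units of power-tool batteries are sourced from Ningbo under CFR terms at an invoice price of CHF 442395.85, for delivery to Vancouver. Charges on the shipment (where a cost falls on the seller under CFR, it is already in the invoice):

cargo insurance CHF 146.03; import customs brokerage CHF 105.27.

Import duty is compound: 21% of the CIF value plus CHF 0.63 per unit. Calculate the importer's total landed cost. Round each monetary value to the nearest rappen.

CFR: the seller pays costs through ocean freight to the destination port, but not insurance.
CIF value = CFR price + insurance = 442395.85 + 146.03 = 442541.88
Ad valorem component: 442541.88 × 21% = 92933.79
Specific component: 16082 × 0.63 = 10131.66
Import duty = 92933.79 + 10131.66 = 103065.45
Buyer bears: insurance 146.03 + brokerage 105.27 + duty 103065.45 = 103316.75
Landed cost = invoice 442395.85 + 103316.75 = 545712.60

Total landed cost: CHF 545712.60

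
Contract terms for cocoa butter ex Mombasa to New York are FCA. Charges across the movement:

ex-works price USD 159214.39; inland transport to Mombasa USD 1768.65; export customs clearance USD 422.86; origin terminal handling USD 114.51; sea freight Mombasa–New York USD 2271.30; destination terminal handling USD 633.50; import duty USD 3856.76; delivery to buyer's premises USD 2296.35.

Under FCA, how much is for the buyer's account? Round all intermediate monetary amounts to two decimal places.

FCA: the seller delivers export-cleared goods to the carrier; the buyer bears costs from that point.
Seller's account: goods 159214.39 + inland to port 1768.65 + export clearance 422.86 = 161405.90
Buyer's account: origin terminal 114.51 + freight 2271.30 + destination terminal 633.50 + duty 3856.76 + delivery 2296.35 = 9172.42

Buyer's account: USD 9172.42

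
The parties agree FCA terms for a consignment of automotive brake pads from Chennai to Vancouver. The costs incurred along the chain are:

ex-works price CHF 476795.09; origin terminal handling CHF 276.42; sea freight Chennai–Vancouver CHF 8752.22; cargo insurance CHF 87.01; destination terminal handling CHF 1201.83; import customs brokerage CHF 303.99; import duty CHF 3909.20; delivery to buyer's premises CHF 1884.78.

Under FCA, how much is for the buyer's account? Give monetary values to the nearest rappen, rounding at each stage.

FCA: the seller delivers export-cleared goods to the carrier; the buyer bears costs from that point.
Seller's account: goods 476795.09 = 476795.09
Buyer's account: origin terminal 276.42 + freight 8752.22 + insurance 87.01 + destination terminal 1201.83 + brokerage 303.99 + duty 3909.20 + delivery 1884.78 = 16415.45

Buyer's account: CHF 16415.45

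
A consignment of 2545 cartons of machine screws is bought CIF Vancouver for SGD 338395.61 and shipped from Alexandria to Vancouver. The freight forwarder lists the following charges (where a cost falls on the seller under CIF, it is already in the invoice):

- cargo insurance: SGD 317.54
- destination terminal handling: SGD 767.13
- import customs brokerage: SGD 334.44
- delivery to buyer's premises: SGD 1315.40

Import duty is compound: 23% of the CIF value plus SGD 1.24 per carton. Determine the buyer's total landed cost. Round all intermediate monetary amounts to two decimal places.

Total landed cost: SGD 421799.37

CIF: the seller pays costs through ocean freight and marine insurance to the destination port.
Already in the invoice (seller's account under CIF): insurance — exclude.
The CIF price already equals the CIF value: 338395.61
Ad valorem component: 338395.61 × 23% = 77830.99
Specific component: 2545 × 1.24 = 3155.80
Import duty = 77830.99 + 3155.80 = 80986.79
Buyer bears: destination terminal 767.13 + brokerage 334.44 + delivery 1315.40 + duty 80986.79 = 83403.76
Landed cost = invoice 338395.61 + 83403.76 = 421799.37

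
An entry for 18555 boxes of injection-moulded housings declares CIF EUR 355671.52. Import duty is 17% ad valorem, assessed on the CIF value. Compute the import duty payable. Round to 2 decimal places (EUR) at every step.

Import duty = 355671.52 × 17% = 60464.16

Import duty: EUR 60464.16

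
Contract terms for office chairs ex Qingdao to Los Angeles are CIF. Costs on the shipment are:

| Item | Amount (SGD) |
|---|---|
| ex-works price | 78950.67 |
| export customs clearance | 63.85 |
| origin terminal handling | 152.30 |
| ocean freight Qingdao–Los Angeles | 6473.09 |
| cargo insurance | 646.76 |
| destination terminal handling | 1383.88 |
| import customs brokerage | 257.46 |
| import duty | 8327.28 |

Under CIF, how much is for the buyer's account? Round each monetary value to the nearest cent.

CIF: the seller pays costs through ocean freight and marine insurance to the destination port.
Seller's account: goods 78950.67 + export clearance 63.85 + origin terminal 152.30 + freight 6473.09 + insurance 646.76 = 86286.67
Buyer's account: destination terminal 1383.88 + brokerage 257.46 + duty 8327.28 = 9968.62

Buyer's account: SGD 9968.62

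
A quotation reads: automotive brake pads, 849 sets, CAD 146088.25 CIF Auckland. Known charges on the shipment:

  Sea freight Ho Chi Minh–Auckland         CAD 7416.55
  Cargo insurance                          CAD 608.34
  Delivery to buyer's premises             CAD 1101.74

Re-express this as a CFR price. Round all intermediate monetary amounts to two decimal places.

Not relevant to the conversion: freight — on the seller under both CIF and CFR; already in the CIF price and stays in the CFR price. delivery — on the buyer under both terms; not part of either seller's price.
From CIF to CFR, the seller no longer bears: insurance.
CFR price = 146088.25 − 608.34 = 145479.91

CFR price: CAD 145479.91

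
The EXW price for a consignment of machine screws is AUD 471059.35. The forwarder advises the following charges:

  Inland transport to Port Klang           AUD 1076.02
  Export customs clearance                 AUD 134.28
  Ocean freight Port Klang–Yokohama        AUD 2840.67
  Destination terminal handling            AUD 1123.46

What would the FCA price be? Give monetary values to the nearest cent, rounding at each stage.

FCA price: AUD 472269.65

Not relevant to the conversion: freight, destination terminal — on the buyer under both terms; not part of either seller's price.
From EXW to FCA, the seller additionally bears: inland to port, export clearance.
FCA price = 471059.35 + 1076.02 + 134.28 = 472269.65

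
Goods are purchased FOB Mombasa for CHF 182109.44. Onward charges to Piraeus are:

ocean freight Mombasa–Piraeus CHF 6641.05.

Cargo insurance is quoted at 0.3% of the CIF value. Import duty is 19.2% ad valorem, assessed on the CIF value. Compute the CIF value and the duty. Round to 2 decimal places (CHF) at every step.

CIF value: CHF 189318.45; import duty: CHF 36349.14

Let C be the CIF value. C = FOB price + freight + 0.3% × C
C − 0.3% × C = 182109.44 + 6641.05
0.997 × C = 188750.49
C = 188750.49 / 0.997 = 189318.45
Insurance premium = 0.3% × 189318.45 = 567.96
Import duty = 189318.45 × 19.2% = 36349.14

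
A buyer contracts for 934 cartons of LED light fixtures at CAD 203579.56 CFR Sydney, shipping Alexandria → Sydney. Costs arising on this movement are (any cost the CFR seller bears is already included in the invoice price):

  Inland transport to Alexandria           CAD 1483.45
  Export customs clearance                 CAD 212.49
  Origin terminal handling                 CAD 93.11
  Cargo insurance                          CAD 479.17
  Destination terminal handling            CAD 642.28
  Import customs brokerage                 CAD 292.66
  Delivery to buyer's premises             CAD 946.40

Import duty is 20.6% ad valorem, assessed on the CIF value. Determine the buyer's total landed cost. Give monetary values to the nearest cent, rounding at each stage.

Total landed cost: CAD 247976.17

CFR: the seller pays costs through ocean freight to the destination port, but not insurance.
Already in the invoice (seller's account under CFR): inland to port, export clearance, origin terminal — exclude.
CIF value = CFR price + insurance = 203579.56 + 479.17 = 204058.73
Import duty = 204058.73 × 20.6% = 42036.10
Buyer bears: insurance 479.17 + destination terminal 642.28 + brokerage 292.66 + delivery 946.40 + duty 42036.10 = 44396.61
Landed cost = invoice 203579.56 + 44396.61 = 247976.17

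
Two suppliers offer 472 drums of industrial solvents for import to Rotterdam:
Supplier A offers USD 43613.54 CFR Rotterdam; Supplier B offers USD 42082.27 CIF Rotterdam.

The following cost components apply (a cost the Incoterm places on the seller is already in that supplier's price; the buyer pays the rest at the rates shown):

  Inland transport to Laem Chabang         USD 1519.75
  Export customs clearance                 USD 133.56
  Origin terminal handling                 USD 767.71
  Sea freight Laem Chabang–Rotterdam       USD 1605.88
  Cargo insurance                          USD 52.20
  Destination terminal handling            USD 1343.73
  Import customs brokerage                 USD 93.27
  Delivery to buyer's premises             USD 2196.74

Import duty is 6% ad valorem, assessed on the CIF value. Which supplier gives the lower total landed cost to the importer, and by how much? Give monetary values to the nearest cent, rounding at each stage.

Supplier B is cheaper by USD 1678.47

Supplier A (CFR):
CIF value = CFR price + insurance = 43613.54 + 52.20 = 43665.74
Import duty = 43665.74 × 6% = 2619.94
Buyer bears (A): 52.20 + 1343.73 + 93.27 + 2196.74 = 3685.94
Landed cost (A) = invoice 43613.54 + 3685.94 + duty 2619.94 = 49919.42
Supplier B (CIF):
The CIF price already equals the CIF value: 42082.27
Import duty = 42082.27 × 6% = 2524.94
Buyer bears (B): 1343.73 + 93.27 + 2196.74 = 3633.74
Landed cost (B) = invoice 42082.27 + 3633.74 + duty 2524.94 = 48240.95
Difference = |49919.42 − 48240.95| = 1678.47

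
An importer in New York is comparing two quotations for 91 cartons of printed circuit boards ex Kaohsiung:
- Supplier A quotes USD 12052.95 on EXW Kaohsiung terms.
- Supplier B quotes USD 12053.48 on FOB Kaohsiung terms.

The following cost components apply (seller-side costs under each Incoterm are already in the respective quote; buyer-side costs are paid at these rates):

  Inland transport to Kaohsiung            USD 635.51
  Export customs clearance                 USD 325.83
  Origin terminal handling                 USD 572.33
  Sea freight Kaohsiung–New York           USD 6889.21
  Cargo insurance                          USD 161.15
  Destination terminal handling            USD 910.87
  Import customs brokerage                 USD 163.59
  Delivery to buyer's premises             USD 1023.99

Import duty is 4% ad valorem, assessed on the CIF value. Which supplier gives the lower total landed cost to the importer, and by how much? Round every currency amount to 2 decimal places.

Supplier A (EXW):
CIF value = EXW price + inland to port + export clearance + origin terminal + freight + insurance = 12052.95 + 635.51 + 325.83 + 572.33 + 6889.21 + 161.15 = 20636.98
Import duty = 20636.98 × 4% = 825.48
Buyer bears (A): 635.51 + 325.83 + 572.33 + 6889.21 + 161.15 + 910.87 + 163.59 + 1023.99 = 10682.48
Landed cost (A) = invoice 12052.95 + 10682.48 + duty 825.48 = 23560.91
Supplier B (FOB):
CIF value = FOB price + freight + insurance = 12053.48 + 6889.21 + 161.15 = 19103.84
Import duty = 19103.84 × 4% = 764.15
Buyer bears (B): 6889.21 + 161.15 + 910.87 + 163.59 + 1023.99 = 9148.81
Landed cost (B) = invoice 12053.48 + 9148.81 + duty 764.15 = 21966.44
Difference = |23560.91 − 21966.44| = 1594.47

Supplier B is cheaper by USD 1594.47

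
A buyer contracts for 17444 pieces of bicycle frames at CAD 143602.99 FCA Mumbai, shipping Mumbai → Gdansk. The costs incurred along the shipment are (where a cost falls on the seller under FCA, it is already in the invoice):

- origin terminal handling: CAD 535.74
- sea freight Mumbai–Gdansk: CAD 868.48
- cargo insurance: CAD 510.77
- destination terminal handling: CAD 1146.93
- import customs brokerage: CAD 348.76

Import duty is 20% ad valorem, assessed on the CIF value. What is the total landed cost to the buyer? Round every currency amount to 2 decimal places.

Total landed cost: CAD 176117.27

FCA: the seller delivers export-cleared goods to the carrier; the buyer bears costs from that point.
CIF value = FCA price + origin terminal + freight + insurance = 143602.99 + 535.74 + 868.48 + 510.77 = 145517.98
Import duty = 145517.98 × 20% = 29103.60
Buyer bears: origin terminal 535.74 + freight 868.48 + insurance 510.77 + destination terminal 1146.93 + brokerage 348.76 + duty 29103.60 = 32514.28
Landed cost = invoice 143602.99 + 32514.28 = 176117.27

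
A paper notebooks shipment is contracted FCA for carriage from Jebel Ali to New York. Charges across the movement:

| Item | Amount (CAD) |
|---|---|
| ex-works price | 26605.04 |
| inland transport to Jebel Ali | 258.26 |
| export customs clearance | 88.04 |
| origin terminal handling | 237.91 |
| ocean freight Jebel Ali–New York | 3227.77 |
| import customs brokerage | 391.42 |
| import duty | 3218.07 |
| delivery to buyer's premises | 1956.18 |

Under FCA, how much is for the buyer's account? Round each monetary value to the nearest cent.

Buyer's account: CAD 9031.35

FCA: the seller delivers export-cleared goods to the carrier; the buyer bears costs from that point.
Seller's account: goods 26605.04 + inland to port 258.26 + export clearance 88.04 = 26951.34
Buyer's account: origin terminal 237.91 + freight 3227.77 + brokerage 391.42 + duty 3218.07 + delivery 1956.18 = 9031.35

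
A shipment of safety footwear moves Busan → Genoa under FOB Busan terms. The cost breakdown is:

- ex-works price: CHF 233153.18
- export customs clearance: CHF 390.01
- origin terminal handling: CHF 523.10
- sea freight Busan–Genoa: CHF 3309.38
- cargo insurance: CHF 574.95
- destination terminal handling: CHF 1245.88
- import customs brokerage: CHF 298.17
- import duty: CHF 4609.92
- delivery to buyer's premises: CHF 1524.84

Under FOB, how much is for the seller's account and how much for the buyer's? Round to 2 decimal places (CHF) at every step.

Seller: CHF 234066.29; buyer: CHF 11563.14

FOB: the seller bears costs until goods are on board at the origin port; the buyer bears freight, insurance and all costs thereafter.
Seller's account: goods 233153.18 + export clearance 390.01 + origin terminal 523.10 = 234066.29
Buyer's account: freight 3309.38 + insurance 574.95 + destination terminal 1245.88 + brokerage 298.17 + duty 4609.92 + delivery 1524.84 = 11563.14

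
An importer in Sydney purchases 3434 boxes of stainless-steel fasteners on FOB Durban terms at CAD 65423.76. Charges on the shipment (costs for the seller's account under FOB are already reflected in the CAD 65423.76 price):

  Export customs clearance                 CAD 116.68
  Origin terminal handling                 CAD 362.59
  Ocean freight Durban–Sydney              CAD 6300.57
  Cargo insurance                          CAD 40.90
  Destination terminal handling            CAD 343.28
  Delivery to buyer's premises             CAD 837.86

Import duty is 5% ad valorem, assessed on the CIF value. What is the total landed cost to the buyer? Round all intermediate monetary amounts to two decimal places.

Total landed cost: CAD 76534.63

FOB: the seller bears costs until goods are on board at the origin port; the buyer bears freight, insurance and all costs thereafter.
Already in the invoice (seller's account under FOB): export clearance, origin terminal — exclude.
CIF value = FOB price + freight + insurance = 65423.76 + 6300.57 + 40.90 = 71765.23
Import duty = 71765.23 × 5% = 3588.26
Buyer bears: freight 6300.57 + insurance 40.90 + destination terminal 343.28 + delivery 837.86 + duty 3588.26 = 11110.87
Landed cost = invoice 65423.76 + 11110.87 = 76534.63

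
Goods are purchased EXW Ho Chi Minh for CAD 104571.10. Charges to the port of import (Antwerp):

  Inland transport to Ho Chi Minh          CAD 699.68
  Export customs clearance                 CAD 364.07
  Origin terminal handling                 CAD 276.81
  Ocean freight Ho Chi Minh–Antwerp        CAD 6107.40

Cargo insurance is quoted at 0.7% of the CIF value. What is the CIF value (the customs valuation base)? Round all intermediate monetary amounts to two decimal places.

Let C be the CIF value. C = EXW price + pre-shipment costs + freight + 0.7% × C
C − 0.7% × C = 104571.10 + 699.68 + 364.07 + 276.81 + 6107.40
0.993 × C = 112019.06
C = 112019.06 / 0.993 = 112808.72
Insurance premium = 0.7% × 112808.72 = 789.66

CIF value: CAD 112808.72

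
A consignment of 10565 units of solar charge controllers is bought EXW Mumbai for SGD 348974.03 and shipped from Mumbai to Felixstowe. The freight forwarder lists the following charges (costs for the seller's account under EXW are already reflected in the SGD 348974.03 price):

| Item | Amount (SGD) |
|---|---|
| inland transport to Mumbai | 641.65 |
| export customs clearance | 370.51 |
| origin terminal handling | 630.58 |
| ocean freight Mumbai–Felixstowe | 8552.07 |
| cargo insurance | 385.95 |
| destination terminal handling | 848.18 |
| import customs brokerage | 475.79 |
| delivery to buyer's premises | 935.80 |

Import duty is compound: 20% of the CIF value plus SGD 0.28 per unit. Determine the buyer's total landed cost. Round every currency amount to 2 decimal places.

Total landed cost: SGD 436683.72

EXW: the seller makes goods available at their premises; the buyer bears all onward costs.
CIF value = EXW price + inland to port + export clearance + origin terminal + freight + insurance = 348974.03 + 641.65 + 370.51 + 630.58 + 8552.07 + 385.95 = 359554.79
Ad valorem component: 359554.79 × 20% = 71910.96
Specific component: 10565 × 0.28 = 2958.20
Import duty = 71910.96 + 2958.20 = 74869.16
Buyer bears: inland to port 641.65 + export clearance 370.51 + origin terminal 630.58 + freight 8552.07 + insurance 385.95 + destination terminal 848.18 + brokerage 475.79 + delivery 935.80 + duty 74869.16 = 87709.69
Landed cost = invoice 348974.03 + 87709.69 = 436683.72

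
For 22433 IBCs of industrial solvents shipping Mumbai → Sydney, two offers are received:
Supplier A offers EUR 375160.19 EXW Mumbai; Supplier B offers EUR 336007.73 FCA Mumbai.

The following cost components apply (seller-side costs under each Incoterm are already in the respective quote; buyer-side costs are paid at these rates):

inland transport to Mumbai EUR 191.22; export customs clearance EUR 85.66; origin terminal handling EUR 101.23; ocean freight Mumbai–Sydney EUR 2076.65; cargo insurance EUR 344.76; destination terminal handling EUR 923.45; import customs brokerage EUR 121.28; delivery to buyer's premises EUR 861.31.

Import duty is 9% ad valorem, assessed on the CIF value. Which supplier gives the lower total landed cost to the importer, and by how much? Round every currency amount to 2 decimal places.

Supplier A (EXW):
CIF value = EXW price + inland to port + export clearance + origin terminal + freight + insurance = 375160.19 + 191.22 + 85.66 + 101.23 + 2076.65 + 344.76 = 377959.71
Import duty = 377959.71 × 9% = 34016.37
Buyer bears (A): 191.22 + 85.66 + 101.23 + 2076.65 + 344.76 + 923.45 + 121.28 + 861.31 = 4705.56
Landed cost (A) = invoice 375160.19 + 4705.56 + duty 34016.37 = 413882.12
Supplier B (FCA):
CIF value = FCA price + origin terminal + freight + insurance = 336007.73 + 101.23 + 2076.65 + 344.76 = 338530.37
Import duty = 338530.37 × 9% = 30467.73
Buyer bears (B): 101.23 + 2076.65 + 344.76 + 923.45 + 121.28 + 861.31 = 4428.68
Landed cost (B) = invoice 336007.73 + 4428.68 + duty 30467.73 = 370904.14
Difference = |413882.12 − 370904.14| = 42977.98

Supplier B is cheaper by EUR 42977.98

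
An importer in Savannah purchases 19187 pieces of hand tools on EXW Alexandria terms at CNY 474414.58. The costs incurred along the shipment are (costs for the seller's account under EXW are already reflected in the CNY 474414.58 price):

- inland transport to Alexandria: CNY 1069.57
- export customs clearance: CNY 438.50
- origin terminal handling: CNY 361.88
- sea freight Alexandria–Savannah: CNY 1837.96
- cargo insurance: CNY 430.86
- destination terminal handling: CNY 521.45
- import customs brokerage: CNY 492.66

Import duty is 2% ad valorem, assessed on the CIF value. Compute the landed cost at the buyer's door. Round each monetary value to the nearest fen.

Total landed cost: CNY 489138.53

EXW: the seller makes goods available at their premises; the buyer bears all onward costs.
CIF value = EXW price + inland to port + export clearance + origin terminal + freight + insurance = 474414.58 + 1069.57 + 438.50 + 361.88 + 1837.96 + 430.86 = 478553.35
Import duty = 478553.35 × 2% = 9571.07
Buyer bears: inland to port 1069.57 + export clearance 438.50 + origin terminal 361.88 + freight 1837.96 + insurance 430.86 + destination terminal 521.45 + brokerage 492.66 + duty 9571.07 = 14723.95
Landed cost = invoice 474414.58 + 14723.95 = 489138.53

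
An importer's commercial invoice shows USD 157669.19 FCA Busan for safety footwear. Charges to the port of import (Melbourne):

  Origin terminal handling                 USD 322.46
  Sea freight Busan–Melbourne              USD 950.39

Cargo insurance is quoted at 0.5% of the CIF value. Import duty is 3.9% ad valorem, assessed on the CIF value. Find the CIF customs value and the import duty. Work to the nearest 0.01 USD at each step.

CIF value: USD 159740.74; import duty: USD 6229.89

Let C be the CIF value. C = FCA price + pre-shipment costs + freight + 0.5% × C
C − 0.5% × C = 157669.19 + 322.46 + 950.39
0.995 × C = 158942.04
C = 158942.04 / 0.995 = 159740.74
Insurance premium = 0.5% × 159740.74 = 798.70
Import duty = 159740.74 × 3.9% = 6229.89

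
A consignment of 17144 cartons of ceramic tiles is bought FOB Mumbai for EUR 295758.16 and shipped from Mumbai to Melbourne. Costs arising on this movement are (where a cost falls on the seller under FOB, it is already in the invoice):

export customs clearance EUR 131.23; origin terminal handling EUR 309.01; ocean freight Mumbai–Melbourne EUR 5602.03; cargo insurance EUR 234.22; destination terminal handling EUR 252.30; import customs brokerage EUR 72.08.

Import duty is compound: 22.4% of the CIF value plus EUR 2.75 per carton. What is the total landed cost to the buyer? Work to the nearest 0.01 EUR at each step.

Total landed cost: EUR 416621.94

FOB: the seller bears costs until goods are on board at the origin port; the buyer bears freight, insurance and all costs thereafter.
Already in the invoice (seller's account under FOB): export clearance, origin terminal — exclude.
CIF value = FOB price + freight + insurance = 295758.16 + 5602.03 + 234.22 = 301594.41
Ad valorem component: 301594.41 × 22.4% = 67557.15
Specific component: 17144 × 2.75 = 47146.00
Import duty = 67557.15 + 47146.00 = 114703.15
Buyer bears: freight 5602.03 + insurance 234.22 + destination terminal 252.30 + brokerage 72.08 + duty 114703.15 = 120863.78
Landed cost = invoice 295758.16 + 120863.78 = 416621.94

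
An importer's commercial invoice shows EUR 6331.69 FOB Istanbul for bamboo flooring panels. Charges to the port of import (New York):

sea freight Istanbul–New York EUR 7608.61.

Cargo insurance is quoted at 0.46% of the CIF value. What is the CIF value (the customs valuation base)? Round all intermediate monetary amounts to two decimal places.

Let C be the CIF value. C = FOB price + freight + 0.46% × C
C − 0.46% × C = 6331.69 + 7608.61
0.9954 × C = 13940.30
C = 13940.30 / 0.9954 = 14004.72
Insurance premium = 0.46% × 14004.72 = 64.42

CIF value: EUR 14004.72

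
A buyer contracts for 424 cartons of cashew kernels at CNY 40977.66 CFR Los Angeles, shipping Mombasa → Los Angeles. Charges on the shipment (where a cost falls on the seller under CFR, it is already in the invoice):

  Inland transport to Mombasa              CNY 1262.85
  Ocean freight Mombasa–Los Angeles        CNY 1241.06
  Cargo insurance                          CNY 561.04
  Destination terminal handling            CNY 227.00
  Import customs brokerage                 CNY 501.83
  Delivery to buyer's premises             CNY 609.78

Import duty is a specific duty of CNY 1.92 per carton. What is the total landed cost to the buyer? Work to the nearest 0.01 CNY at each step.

Total landed cost: CNY 43691.39

CFR: the seller pays costs through ocean freight to the destination port, but not insurance.
Already in the invoice (seller's account under CFR): inland to port, freight — exclude.
CIF value = CFR price + insurance = 40977.66 + 561.04 = 41538.70
Import duty = 424 × 1.92 = 814.08
Buyer bears: insurance 561.04 + destination terminal 227.00 + brokerage 501.83 + delivery 609.78 + duty 814.08 = 2713.73
Landed cost = invoice 40977.66 + 2713.73 = 43691.39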